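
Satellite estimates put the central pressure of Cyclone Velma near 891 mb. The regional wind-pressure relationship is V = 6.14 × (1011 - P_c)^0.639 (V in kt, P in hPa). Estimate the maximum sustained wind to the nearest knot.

ΔP = 1011 − 891 = 120 mb.
120^0.639 ≈ 21.311.
V ≈ 6.14 × 21.311 ≈ 130.8 kt.

131 kt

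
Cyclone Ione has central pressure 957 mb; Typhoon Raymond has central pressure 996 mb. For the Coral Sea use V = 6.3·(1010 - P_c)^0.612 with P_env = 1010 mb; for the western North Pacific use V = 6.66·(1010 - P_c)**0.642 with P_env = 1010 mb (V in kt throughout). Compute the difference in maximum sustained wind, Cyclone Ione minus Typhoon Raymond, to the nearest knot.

35 kt

Cyclone Ione: ΔP = 53; V ≈ 6.3 × 53^0.612 ≈ 71.55 kt.
Typhoon Raymond: ΔP = 14; V ≈ 6.66 × 14^0.642 ≈ 36.25 kt.
Difference ≈ 71.55 − 36.25 = 35.30 → 35 kt.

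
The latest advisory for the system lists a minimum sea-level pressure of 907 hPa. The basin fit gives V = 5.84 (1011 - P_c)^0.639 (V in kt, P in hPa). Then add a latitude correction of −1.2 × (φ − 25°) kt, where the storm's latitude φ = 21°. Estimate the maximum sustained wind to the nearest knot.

ΔP = 1011 − 907 = 104 hPa.
104^0.639 ≈ 19.448.
V ≈ 5.84 × 19.448 ≈ 113.6 kt.
Latitude correction: −1.2 × (21 − 25) = 4.8 kt.
Corrected V ≈ 118.4 kt → 118 kt.

118 kt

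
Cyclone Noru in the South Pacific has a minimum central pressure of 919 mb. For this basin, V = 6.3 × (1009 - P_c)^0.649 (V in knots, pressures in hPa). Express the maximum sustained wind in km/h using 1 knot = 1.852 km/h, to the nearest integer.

ΔP = 1009 − 919 = 90 mb.
V ≈ 6.3 × 90^0.649 = 6.3 × 18.548 ≈ 116.854 kt.
116.854 × 1.852 ≈ 216.41 km/h → 216 km/h.

216 km/h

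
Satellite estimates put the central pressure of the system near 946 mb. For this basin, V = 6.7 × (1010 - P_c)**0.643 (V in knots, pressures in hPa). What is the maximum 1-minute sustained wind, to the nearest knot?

97 kt

ΔP = 1010 − 946 = 64 mb.
64^0.643 ≈ 14.500.
V ≈ 6.7 × 14.500 ≈ 97.2 kt.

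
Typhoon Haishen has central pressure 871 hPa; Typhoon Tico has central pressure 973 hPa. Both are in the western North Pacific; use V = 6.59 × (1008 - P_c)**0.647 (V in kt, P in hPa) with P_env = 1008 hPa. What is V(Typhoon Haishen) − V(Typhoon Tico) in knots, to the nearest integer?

Typhoon Haishen: ΔP = 137; V ≈ 6.59 × 137^0.647 ≈ 158.98 kt.
Typhoon Tico: ΔP = 35; V ≈ 6.59 × 35^0.647 ≈ 65.75 kt.
Difference ≈ 158.98 − 65.75 = 93.23 → 93 kt.

93 kt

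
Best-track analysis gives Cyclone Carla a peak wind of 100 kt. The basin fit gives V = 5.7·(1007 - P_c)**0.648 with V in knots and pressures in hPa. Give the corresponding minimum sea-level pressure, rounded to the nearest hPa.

ΔP = (V / 5.7)^(1/0.648) = (100/5.7)^1.543.
100/5.7 = 17.544; 17.544^1.543 ≈ 83.17 hPa.
P_c = 1007 − 83.17 = 923.83 ≈ 924 hPa.

924 hPa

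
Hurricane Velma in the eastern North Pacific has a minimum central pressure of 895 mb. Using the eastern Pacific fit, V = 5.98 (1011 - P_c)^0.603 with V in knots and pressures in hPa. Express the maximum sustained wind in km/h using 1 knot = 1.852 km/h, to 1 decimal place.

194.6 km/h

ΔP = 1011 − 895 = 116 mb.
V ≈ 5.98 × 116^0.603 = 5.98 × 17.574 ≈ 105.092 kt.
105.092 × 1.852 ≈ 194.63 km/h → 194.6 km/h.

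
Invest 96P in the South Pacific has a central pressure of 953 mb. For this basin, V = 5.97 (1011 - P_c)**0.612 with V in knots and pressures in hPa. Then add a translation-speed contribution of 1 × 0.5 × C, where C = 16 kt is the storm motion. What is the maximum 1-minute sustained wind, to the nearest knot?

ΔP = 1011 − 953 = 58 mb.
58^0.612 ≈ 12.001.
V ≈ 5.97 × 12.001 ≈ 71.6 kt.
Translation term: 1 × 0.5 × 16 = 8 kt.
Corrected V ≈ 79.6 kt → 80 kt.

80 kt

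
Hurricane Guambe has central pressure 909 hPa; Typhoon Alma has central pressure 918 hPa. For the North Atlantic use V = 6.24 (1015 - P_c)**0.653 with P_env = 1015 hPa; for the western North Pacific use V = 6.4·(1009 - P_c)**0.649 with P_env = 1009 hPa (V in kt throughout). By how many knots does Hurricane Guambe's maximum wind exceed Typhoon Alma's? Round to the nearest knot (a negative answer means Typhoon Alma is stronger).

12 kt

Hurricane Guambe: ΔP = 106; V ≈ 6.24 × 106^0.653 ≈ 131.13 kt.
Typhoon Alma: ΔP = 91; V ≈ 6.4 × 91^0.649 ≈ 119.56 kt.
Difference ≈ 131.13 − 119.56 = 11.57 → 12 kt.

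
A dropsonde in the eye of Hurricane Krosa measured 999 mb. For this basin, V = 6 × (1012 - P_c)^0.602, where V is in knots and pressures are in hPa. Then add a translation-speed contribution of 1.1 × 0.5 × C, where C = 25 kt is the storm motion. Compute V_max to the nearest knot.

ΔP = 1012 − 999 = 13 mb.
13^0.602 ≈ 4.684.
V ≈ 6 × 4.684 ≈ 28.1 kt.
Translation term: 1.1 × 0.5 × 25 = 13.75 kt.
Corrected V ≈ 41.85 kt → 42 kt.

42 kt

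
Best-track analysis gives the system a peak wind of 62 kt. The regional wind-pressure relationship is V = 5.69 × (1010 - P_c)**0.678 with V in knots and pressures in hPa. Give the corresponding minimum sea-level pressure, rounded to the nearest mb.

ΔP = (V / 5.69)^(1/0.678) = (62/5.69)^1.475.
62/5.69 = 10.896; 10.896^1.475 ≈ 33.88 mb.
P_c = 1010 − 33.88 = 976.12 ≈ 976 mb.

976 mb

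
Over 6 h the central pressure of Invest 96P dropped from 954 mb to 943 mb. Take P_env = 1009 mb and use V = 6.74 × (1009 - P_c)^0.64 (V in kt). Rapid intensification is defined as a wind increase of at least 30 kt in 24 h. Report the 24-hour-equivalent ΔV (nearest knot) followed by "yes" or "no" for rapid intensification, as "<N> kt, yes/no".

V₁: ΔP = 55, V ≈ 6.74 × 55^0.64 ≈ 87.60 kt.
V₂: ΔP = 66, V ≈ 6.74 × 66^0.64 ≈ 98.44 kt.
ΔV over 6 h = 10.84 kt → 24 h equivalent = 10.84 × 24/6 ≈ 43.36 kt.
43 kt ≥ 30 kt ⇒ rapid intensification.

43 kt, yes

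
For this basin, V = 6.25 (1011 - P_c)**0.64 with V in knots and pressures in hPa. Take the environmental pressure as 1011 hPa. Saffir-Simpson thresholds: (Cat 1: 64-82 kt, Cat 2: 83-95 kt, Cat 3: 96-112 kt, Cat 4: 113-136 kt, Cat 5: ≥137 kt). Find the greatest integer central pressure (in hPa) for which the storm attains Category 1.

Category 1 begins at V = 64 kt.
Required ΔP = (64/6.25)^(1/0.64) = 10.240^1.562 ≈ 37.90 hPa.
P_c ≤ 1011 − 37.90 = 973.10, so the highest integer P_c is 973 hPa.

973 hPa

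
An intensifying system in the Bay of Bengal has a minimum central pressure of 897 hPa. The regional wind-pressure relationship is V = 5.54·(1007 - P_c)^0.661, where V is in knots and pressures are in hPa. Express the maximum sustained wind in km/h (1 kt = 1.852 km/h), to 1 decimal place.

ΔP = 1007 − 897 = 110 hPa.
V ≈ 5.54 × 110^0.661 = 5.54 × 22.354 ≈ 123.843 kt.
123.843 × 1.852 ≈ 229.36 km/h → 229.4 km/h.

229.4 km/h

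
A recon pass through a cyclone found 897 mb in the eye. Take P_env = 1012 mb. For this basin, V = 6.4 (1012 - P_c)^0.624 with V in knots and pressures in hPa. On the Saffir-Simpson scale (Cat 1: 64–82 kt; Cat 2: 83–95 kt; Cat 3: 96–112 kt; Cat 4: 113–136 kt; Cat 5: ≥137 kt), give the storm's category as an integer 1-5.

ΔP = 1012 − 897 = 115 mb.
V ≈ 6.4 × 115^0.624 = 6.4 × 19.31 ≈ 124 kt.
124 kt falls in the Category 4 band.

4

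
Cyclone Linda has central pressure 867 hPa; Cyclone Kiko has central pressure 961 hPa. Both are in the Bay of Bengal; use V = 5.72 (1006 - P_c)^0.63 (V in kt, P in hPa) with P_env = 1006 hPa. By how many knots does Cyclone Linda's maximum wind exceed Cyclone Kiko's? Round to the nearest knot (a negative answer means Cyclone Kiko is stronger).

Cyclone Linda: ΔP = 139; V ≈ 5.72 × 139^0.63 ≈ 128.08 kt.
Cyclone Kiko: ΔP = 45; V ≈ 5.72 × 45^0.63 ≈ 62.94 kt.
Difference ≈ 128.08 − 62.94 = 65.14 → 65 kt.

65 kt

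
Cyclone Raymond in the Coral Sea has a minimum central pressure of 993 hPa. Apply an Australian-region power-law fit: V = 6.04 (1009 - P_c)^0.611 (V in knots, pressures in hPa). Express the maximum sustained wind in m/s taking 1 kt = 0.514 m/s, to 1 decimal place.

16.9 m/s

ΔP = 1009 − 993 = 16 hPa.
V ≈ 6.04 × 16^0.611 = 6.04 × 5.441 ≈ 32.867 kt.
32.867 × 0.514 ≈ 16.89 m/s → 16.9 m/s.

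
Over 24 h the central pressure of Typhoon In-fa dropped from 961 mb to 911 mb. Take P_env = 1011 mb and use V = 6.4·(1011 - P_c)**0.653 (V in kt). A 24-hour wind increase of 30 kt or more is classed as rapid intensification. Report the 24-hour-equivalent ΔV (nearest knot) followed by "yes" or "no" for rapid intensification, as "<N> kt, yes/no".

47 kt, yes

V₁: ΔP = 50, V ≈ 6.4 × 50^0.653 ≈ 82.34 kt.
V₂: ΔP = 100, V ≈ 6.4 × 100^0.653 ≈ 129.47 kt.
ΔV over 24 h = 47.13 kt → 24 h equivalent = 47.13 × 24/24 ≈ 47.13 kt.
47 kt ≥ 30 kt ⇒ rapid intensification.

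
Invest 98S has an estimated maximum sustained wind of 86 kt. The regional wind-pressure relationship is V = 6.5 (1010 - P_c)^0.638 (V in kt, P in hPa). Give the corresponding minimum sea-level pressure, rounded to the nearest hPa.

953 hPa

ΔP = (V / 6.5)^(1/0.638) = (86/6.5)^1.567.
86/6.5 = 13.231; 13.231^1.567 ≈ 57.28 hPa.
P_c = 1010 − 57.28 = 952.72 ≈ 953 hPa.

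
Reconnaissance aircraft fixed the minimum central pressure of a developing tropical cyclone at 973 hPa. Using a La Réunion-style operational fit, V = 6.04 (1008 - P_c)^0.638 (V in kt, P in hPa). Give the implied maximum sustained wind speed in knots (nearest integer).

ΔP = 1008 − 973 = 35 hPa.
35^0.638 ≈ 9.663.
V ≈ 6.04 × 9.663 ≈ 58.4 kt.

58 kt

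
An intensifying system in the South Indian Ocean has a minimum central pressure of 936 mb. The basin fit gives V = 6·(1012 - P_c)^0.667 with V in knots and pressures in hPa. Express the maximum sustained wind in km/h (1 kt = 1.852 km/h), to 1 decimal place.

ΔP = 1012 − 936 = 76 mb.
V ≈ 6 × 76^0.667 = 6 × 17.968 ≈ 107.809 kt.
107.809 × 1.852 ≈ 199.66 km/h → 199.7 km/h.

199.7 km/h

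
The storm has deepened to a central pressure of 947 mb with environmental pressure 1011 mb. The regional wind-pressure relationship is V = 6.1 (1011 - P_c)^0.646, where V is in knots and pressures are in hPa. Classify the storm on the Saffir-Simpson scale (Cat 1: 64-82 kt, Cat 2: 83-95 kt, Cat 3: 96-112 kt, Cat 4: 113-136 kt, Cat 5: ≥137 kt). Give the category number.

ΔP = 1011 − 947 = 64 mb.
V ≈ 6.1 × 64^0.646 = 6.1 × 14.68 ≈ 90 kt.
90 kt falls in the Category 2 band.

2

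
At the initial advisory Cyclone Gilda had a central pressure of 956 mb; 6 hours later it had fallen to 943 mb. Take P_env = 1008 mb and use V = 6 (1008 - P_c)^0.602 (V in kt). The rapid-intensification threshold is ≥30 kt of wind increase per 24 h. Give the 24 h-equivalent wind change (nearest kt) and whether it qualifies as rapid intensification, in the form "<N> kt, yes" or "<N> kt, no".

37 kt, yes

V₁: ΔP = 52, V ≈ 6 × 52^0.602 ≈ 64.74 kt.
V₂: ΔP = 65, V ≈ 6 × 65^0.602 ≈ 74.05 kt.
ΔV over 6 h = 9.31 kt → 24 h equivalent = 9.31 × 24/6 ≈ 37.24 kt.
37 kt ≥ 30 kt ⇒ rapid intensification.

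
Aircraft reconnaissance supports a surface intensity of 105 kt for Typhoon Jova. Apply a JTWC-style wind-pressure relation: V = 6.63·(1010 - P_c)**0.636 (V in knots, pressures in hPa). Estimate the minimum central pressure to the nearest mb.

933 mb

ΔP = (V / 6.63)^(1/0.636) = (105/6.63)^1.572.
105/6.63 = 15.837; 15.837^1.572 ≈ 76.96 mb.
P_c = 1010 − 76.96 = 933.04 ≈ 933 mb.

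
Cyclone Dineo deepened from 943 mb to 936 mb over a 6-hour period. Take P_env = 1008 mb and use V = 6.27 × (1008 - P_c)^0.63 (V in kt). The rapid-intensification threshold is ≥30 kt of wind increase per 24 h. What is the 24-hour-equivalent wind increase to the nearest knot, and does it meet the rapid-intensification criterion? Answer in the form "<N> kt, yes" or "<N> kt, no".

23 kt, no

V₁: ΔP = 65, V ≈ 6.27 × 65^0.63 ≈ 86.98 kt.
V₂: ΔP = 72, V ≈ 6.27 × 72^0.63 ≈ 92.77 kt.
ΔV over 6 h = 5.79 kt → 24 h equivalent = 5.79 × 24/6 ≈ 23.16 kt.
23 kt < 30 kt ⇒ not rapid intensification.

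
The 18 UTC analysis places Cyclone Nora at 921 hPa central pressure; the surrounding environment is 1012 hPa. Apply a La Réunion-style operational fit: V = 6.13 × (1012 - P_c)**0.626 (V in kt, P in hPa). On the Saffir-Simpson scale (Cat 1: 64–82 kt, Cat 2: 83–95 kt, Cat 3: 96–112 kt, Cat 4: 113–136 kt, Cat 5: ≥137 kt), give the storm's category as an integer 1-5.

3

ΔP = 1012 − 921 = 91 hPa.
V ≈ 6.13 × 91^0.626 = 6.13 × 16.84 ≈ 103 kt.
103 kt falls in the Category 3 band.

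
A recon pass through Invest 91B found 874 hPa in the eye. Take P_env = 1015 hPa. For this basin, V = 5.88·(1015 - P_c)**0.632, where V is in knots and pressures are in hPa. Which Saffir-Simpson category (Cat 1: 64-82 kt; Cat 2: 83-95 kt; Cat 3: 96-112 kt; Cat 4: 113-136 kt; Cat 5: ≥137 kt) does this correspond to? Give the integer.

4

ΔP = 1015 − 874 = 141 hPa.
V ≈ 5.88 × 141^0.632 = 5.88 × 22.82 ≈ 134 kt.
134 kt falls in the Category 4 band.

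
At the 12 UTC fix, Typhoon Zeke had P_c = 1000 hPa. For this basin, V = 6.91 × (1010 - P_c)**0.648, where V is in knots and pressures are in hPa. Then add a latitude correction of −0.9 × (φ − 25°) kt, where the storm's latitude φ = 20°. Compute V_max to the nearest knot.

35 kt

ΔP = 1010 − 1000 = 10 hPa.
10^0.648 ≈ 4.446.
V ≈ 6.91 × 4.446 ≈ 30.7 kt.
Latitude correction: −0.9 × (20 − 25) = 4.5 kt.
Corrected V ≈ 35.2 kt → 35 kt.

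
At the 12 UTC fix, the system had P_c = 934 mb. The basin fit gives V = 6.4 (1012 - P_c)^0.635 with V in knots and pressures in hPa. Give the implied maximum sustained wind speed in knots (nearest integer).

102 kt

ΔP = 1012 − 934 = 78 mb.
78^0.635 ≈ 15.903.
V ≈ 6.4 × 15.903 ≈ 101.8 kt.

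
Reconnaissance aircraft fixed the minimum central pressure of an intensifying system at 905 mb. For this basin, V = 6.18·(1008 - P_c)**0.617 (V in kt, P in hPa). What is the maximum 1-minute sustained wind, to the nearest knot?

ΔP = 1008 − 905 = 103 mb.
103^0.617 ≈ 17.455.
V ≈ 6.18 × 17.455 ≈ 107.9 kt.

108 kt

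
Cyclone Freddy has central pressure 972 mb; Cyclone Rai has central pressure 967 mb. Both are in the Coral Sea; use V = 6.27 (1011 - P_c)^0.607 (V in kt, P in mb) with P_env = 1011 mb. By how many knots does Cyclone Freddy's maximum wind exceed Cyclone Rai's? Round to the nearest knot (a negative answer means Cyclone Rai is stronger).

Cyclone Freddy: ΔP = 39; V ≈ 6.27 × 39^0.607 ≈ 57.95 kt.
Cyclone Rai: ΔP = 44; V ≈ 6.27 × 44^0.607 ≈ 62.35 kt.
Difference ≈ 57.95 − 62.35 = -4.40 → -4 kt.

-4 kt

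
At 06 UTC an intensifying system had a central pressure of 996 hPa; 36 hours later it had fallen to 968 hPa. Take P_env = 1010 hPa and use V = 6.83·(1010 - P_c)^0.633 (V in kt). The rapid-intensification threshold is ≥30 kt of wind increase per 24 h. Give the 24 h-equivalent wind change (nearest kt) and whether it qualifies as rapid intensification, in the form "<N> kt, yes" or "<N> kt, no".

V₁: ΔP = 14, V ≈ 6.83 × 14^0.633 ≈ 36.30 kt.
V₂: ΔP = 42, V ≈ 6.83 × 42^0.633 ≈ 72.77 kt.
ΔV over 36 h = 36.47 kt → 24 h equivalent = 36.47 × 24/36 ≈ 24.31 kt.
24 kt < 30 kt ⇒ not rapid intensification.

24 kt, no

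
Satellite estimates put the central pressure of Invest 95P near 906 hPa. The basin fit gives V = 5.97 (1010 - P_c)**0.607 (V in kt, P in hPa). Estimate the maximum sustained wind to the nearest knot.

100 kt

ΔP = 1010 − 906 = 104 hPa.
104^0.607 ≈ 16.763.
V ≈ 5.97 × 16.763 ≈ 100.1 kt.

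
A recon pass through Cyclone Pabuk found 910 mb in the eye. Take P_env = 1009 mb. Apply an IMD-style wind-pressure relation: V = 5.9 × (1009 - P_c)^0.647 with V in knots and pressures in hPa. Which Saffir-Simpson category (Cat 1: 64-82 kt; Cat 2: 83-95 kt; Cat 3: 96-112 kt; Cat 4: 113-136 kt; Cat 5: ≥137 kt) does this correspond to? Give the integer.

4

ΔP = 1009 − 910 = 99 mb.
V ≈ 5.9 × 99^0.647 = 5.9 × 19.55 ≈ 115 kt.
115 kt falls in the Category 4 band.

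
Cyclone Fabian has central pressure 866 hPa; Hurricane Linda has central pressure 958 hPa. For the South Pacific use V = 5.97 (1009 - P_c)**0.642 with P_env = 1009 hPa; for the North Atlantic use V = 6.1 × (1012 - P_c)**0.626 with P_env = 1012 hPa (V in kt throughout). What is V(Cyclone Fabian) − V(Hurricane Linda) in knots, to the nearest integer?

Cyclone Fabian: ΔP = 143; V ≈ 5.97 × 143^0.642 ≈ 144.44 kt.
Hurricane Linda: ΔP = 54; V ≈ 6.1 × 54^0.626 ≈ 74.10 kt.
Difference ≈ 144.44 − 74.10 = 70.34 → 70 kt.

70 kt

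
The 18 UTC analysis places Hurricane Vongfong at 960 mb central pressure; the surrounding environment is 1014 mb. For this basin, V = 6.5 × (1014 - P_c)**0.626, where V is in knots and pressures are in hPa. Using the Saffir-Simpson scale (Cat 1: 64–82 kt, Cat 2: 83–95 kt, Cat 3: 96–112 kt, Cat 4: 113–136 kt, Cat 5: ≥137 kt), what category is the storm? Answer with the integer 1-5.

ΔP = 1014 − 960 = 54 mb.
V ≈ 6.5 × 54^0.626 = 6.5 × 12.15 ≈ 79 kt.
79 kt falls in the Category 1 band.

1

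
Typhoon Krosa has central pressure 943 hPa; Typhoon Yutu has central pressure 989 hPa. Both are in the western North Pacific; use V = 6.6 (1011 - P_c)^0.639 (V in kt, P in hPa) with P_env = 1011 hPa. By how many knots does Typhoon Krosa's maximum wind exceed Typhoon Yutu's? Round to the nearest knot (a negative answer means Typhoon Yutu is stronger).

Typhoon Krosa: ΔP = 68; V ≈ 6.6 × 68^0.639 ≈ 97.84 kt.
Typhoon Yutu: ΔP = 22; V ≈ 6.6 × 22^0.639 ≈ 47.57 kt.
Difference ≈ 97.84 − 47.57 = 50.27 → 50 kt.

50 kt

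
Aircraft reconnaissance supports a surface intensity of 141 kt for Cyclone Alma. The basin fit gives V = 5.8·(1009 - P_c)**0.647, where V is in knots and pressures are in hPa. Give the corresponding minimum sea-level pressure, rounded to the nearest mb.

ΔP = (V / 5.8)^(1/0.647) = (141/5.8)^1.546.
141/5.8 = 24.310; 24.310^1.546 ≈ 138.63 mb.
P_c = 1009 − 138.63 = 870.37 ≈ 870 mb.

870 mb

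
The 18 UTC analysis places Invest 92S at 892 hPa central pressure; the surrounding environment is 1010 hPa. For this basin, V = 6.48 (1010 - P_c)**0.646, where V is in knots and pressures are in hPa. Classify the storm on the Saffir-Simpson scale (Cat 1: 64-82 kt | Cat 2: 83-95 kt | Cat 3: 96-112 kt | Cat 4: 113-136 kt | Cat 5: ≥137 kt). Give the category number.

5

ΔP = 1010 − 892 = 118 hPa.
V ≈ 6.48 × 118^0.646 = 6.48 × 21.80 ≈ 141 kt.
141 kt falls in the Category 5 band.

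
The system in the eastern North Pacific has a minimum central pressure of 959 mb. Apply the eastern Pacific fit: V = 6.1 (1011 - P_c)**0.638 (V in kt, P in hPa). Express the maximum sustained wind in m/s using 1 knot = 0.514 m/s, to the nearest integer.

39 m/s

ΔP = 1011 − 959 = 52 mb.
V ≈ 6.1 × 52^0.638 = 6.1 × 12.440 ≈ 75.882 kt.
75.882 × 0.514 ≈ 39.00 m/s → 39 m/s.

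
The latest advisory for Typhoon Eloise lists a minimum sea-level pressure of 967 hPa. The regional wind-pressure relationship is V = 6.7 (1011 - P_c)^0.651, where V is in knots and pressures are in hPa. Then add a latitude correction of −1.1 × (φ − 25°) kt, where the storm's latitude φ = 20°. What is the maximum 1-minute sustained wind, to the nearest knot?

84 kt

ΔP = 1011 − 967 = 44 hPa.
44^0.651 ≈ 11.746.
V ≈ 6.7 × 11.746 ≈ 78.7 kt.
Latitude correction: −1.1 × (20 − 25) = 5.5 kt.
Corrected V ≈ 84.2 kt → 84 kt.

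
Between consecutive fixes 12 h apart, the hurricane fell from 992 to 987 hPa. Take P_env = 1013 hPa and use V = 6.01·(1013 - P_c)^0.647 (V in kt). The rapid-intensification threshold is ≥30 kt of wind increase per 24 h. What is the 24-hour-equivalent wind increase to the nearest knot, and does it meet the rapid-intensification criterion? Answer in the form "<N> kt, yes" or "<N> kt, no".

13 kt, no

V₁: ΔP = 21, V ≈ 6.01 × 21^0.647 ≈ 43.09 kt.
V₂: ΔP = 26, V ≈ 6.01 × 26^0.647 ≈ 49.47 kt.
ΔV over 12 h = 6.38 kt → 24 h equivalent = 6.38 × 24/12 ≈ 12.76 kt.
13 kt < 30 kt ⇒ not rapid intensification.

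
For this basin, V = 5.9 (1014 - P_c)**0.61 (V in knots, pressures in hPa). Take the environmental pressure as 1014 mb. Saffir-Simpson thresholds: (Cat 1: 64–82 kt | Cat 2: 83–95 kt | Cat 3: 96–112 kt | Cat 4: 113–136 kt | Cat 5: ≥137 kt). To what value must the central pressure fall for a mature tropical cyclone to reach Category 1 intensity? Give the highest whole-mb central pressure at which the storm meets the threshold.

Category 1 begins at V = 64 kt.
Required ΔP = (64/5.9)^(1/0.61) = 10.847^1.639 ≈ 49.80 mb.
P_c ≤ 1014 − 49.80 = 964.20, so the highest integer P_c is 964 mb.

964 mb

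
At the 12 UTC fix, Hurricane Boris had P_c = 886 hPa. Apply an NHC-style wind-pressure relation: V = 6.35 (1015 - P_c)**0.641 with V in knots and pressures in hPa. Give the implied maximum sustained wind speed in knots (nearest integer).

ΔP = 1015 − 886 = 129 hPa.
129^0.641 ≈ 22.537.
V ≈ 6.35 × 22.537 ≈ 143.1 kt.

143 kt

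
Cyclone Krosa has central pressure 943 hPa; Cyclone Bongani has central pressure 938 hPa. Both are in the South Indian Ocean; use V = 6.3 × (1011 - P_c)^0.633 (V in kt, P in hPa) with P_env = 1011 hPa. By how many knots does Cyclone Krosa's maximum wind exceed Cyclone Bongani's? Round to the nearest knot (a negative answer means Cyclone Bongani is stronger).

Cyclone Krosa: ΔP = 68; V ≈ 6.3 × 68^0.633 ≈ 91.06 kt.
Cyclone Bongani: ΔP = 73; V ≈ 6.3 × 73^0.633 ≈ 95.24 kt.
Difference ≈ 91.06 − 95.24 = -4.18 → -4 kt.

-4 kt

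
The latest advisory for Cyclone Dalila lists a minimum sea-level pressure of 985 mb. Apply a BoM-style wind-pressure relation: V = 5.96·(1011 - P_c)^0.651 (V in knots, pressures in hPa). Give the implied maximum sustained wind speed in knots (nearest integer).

ΔP = 1011 − 985 = 26 mb.
26^0.651 ≈ 8.340.
V ≈ 5.96 × 8.340 ≈ 49.7 kt.

50 kt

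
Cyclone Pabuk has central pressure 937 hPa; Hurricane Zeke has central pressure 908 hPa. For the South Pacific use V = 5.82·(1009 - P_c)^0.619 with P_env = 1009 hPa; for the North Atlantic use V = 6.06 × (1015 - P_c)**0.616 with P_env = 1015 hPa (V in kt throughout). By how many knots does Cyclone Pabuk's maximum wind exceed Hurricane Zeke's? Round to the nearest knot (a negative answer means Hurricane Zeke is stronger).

Cyclone Pabuk: ΔP = 72; V ≈ 5.82 × 72^0.619 ≈ 82.15 kt.
Hurricane Zeke: ΔP = 107; V ≈ 6.06 × 107^0.616 ≈ 107.79 kt.
Difference ≈ 82.15 − 107.79 = -25.64 → -26 kt.

-26 kt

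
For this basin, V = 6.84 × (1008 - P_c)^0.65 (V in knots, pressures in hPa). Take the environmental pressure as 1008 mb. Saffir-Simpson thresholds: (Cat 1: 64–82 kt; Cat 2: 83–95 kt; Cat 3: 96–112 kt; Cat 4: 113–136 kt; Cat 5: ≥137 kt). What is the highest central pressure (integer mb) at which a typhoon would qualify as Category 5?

907 mb

Category 5 begins at V = 137 kt.
Required ΔP = (137/6.84)^(1/0.65) = 20.029^1.538 ≈ 100.59 mb.
P_c ≤ 1008 − 100.59 = 907.41, so the highest integer P_c is 907 mb.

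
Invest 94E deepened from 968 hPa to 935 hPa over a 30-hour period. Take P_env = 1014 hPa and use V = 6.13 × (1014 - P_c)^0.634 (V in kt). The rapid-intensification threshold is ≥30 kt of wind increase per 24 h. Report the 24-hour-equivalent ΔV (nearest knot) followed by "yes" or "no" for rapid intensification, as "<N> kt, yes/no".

23 kt, no

V₁: ΔP = 46, V ≈ 6.13 × 46^0.634 ≈ 69.45 kt.
V₂: ΔP = 79, V ≈ 6.13 × 79^0.634 ≈ 97.85 kt.
ΔV over 30 h = 28.40 kt → 24 h equivalent = 28.40 × 24/30 ≈ 22.72 kt.
23 kt < 30 kt ⇒ not rapid intensification.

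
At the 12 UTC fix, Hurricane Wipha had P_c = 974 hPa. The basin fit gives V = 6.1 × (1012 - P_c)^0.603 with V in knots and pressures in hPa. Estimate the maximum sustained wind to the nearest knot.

ΔP = 1012 − 974 = 38 hPa.
38^0.603 ≈ 8.966.
V ≈ 6.1 × 8.966 ≈ 54.7 kt.

55 kt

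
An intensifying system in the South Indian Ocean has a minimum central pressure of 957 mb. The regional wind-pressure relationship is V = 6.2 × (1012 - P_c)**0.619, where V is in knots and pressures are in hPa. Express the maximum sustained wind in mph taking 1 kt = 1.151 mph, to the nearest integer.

85 mph

ΔP = 1012 − 957 = 55 mb.
V ≈ 6.2 × 55^0.619 = 6.2 × 11.948 ≈ 74.076 kt.
74.076 × 1.151 ≈ 85.26 mph → 85 mph.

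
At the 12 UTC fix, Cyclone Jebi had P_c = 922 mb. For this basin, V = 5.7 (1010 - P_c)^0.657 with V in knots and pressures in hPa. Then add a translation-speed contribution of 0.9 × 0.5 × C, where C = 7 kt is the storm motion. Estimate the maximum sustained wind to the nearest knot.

ΔP = 1010 − 922 = 88 mb.
88^0.657 ≈ 18.946.
V ≈ 5.7 × 18.946 ≈ 108.0 kt.
Translation term: 0.9 × 0.5 × 7 = 3.15 kt.
Corrected V ≈ 111.15 kt → 111 kt.

111 kt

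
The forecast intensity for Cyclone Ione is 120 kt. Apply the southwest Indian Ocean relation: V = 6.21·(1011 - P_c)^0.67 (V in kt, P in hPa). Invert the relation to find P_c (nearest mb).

ΔP = (V / 6.21)^(1/0.67) = (120/6.21)^1.493.
120/6.21 = 19.324; 19.324^1.493 ≈ 83.09 mb.
P_c = 1011 − 83.09 = 927.91 ≈ 928 mb.

928 mb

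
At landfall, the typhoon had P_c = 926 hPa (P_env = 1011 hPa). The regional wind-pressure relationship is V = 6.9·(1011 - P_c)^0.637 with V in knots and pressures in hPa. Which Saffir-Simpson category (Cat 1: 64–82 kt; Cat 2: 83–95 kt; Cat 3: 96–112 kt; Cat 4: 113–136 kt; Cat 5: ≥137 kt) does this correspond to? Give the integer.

4

ΔP = 1011 − 926 = 85 hPa.
V ≈ 6.9 × 85^0.637 = 6.9 × 16.94 ≈ 117 kt.
117 kt falls in the Category 4 band.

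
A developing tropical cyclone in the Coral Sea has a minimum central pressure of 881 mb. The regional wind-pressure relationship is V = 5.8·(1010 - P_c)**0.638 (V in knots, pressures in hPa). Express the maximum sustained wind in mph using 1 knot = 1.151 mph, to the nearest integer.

ΔP = 1010 − 881 = 129 mb.
V ≈ 5.8 × 129^0.638 = 5.8 × 22.210 ≈ 128.820 kt.
128.820 × 1.151 ≈ 148.27 mph → 148 mph.

148 mph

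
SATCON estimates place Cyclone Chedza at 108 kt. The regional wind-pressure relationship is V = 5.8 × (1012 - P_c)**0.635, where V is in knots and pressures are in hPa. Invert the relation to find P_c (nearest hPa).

912 hPa

ΔP = (V / 5.8)^(1/0.635) = (108/5.8)^1.575.
108/5.8 = 18.621; 18.621^1.575 ≈ 100.00 hPa.
P_c = 1012 − 100.00 = 912.00 ≈ 912 hPa.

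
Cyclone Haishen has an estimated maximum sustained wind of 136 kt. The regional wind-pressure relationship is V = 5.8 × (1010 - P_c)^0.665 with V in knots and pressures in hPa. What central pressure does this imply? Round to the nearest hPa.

895 hPa

ΔP = (V / 5.8)^(1/0.665) = (136/5.8)^1.504.
136/5.8 = 23.448; 23.448^1.504 ≈ 114.90 hPa.
P_c = 1010 − 114.90 = 895.10 ≈ 895 hPa.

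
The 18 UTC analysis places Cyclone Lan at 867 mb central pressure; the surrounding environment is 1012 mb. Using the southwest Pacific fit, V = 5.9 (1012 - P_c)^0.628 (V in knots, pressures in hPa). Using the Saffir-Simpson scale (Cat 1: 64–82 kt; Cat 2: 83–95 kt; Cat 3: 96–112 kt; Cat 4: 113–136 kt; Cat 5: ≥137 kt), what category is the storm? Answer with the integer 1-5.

ΔP = 1012 − 867 = 145 mb.
V ≈ 5.9 × 145^0.628 = 5.9 × 22.77 ≈ 134 kt.
134 kt falls in the Category 4 band.

4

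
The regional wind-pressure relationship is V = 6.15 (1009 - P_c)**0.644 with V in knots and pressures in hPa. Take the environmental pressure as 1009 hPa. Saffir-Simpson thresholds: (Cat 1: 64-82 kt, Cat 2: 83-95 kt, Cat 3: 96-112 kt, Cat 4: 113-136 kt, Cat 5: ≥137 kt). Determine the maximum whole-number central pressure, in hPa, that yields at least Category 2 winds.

952 hPa

Category 2 begins at V = 83 kt.
Required ΔP = (83/6.15)^(1/0.644) = 13.496^1.553 ≈ 56.88 hPa.
P_c ≤ 1009 − 56.88 = 952.12, so the highest integer P_c is 952 hPa.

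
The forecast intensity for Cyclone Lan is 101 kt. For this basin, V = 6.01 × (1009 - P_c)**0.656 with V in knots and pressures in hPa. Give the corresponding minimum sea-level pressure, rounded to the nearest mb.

ΔP = (V / 6.01)^(1/0.656) = (101/6.01)^1.524.
101/6.01 = 16.805; 16.805^1.524 ≈ 73.80 mb.
P_c = 1009 − 73.80 = 935.20 ≈ 935 mb.

935 mb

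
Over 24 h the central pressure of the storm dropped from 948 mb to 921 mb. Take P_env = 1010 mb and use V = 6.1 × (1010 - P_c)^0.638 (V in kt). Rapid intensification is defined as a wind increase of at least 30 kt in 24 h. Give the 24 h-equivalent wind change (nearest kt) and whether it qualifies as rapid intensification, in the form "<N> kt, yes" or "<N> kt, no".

22 kt, no

V₁: ΔP = 62, V ≈ 6.1 × 62^0.638 ≈ 84.89 kt.
V₂: ΔP = 89, V ≈ 6.1 × 89^0.638 ≈ 106.92 kt.
ΔV over 24 h = 22.03 kt → 24 h equivalent = 22.03 × 24/24 ≈ 22.03 kt.
22 kt < 30 kt ⇒ not rapid intensification.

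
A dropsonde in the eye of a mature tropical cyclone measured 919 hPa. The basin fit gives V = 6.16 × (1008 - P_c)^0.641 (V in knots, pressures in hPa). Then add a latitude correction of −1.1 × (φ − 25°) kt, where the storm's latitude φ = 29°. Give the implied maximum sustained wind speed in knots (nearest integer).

ΔP = 1008 − 919 = 89 hPa.
89^0.641 ≈ 17.765.
V ≈ 6.16 × 17.765 ≈ 109.4 kt.
Latitude correction: −1.1 × (29 − 25) = -4.4 kt.
Corrected V ≈ 105 kt → 105 kt.

105 kt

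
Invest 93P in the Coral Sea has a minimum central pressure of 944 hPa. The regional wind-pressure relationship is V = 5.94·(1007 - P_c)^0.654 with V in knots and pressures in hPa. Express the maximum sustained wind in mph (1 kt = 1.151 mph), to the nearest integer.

ΔP = 1007 − 944 = 63 hPa.
V ≈ 5.94 × 63^0.654 = 5.94 × 15.023 ≈ 89.239 kt.
89.239 × 1.151 ≈ 102.71 mph → 103 mph.

103 mph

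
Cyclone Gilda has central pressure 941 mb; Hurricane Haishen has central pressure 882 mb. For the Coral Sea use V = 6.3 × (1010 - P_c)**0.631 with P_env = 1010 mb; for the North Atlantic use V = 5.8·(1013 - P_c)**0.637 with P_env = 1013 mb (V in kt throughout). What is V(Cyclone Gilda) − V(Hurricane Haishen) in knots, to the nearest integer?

-38 kt

Cyclone Gilda: ΔP = 69; V ≈ 6.3 × 69^0.631 ≈ 91.13 kt.
Hurricane Haishen: ΔP = 131; V ≈ 5.8 × 131^0.637 ≈ 129.46 kt.
Difference ≈ 91.13 − 129.46 = -38.33 → -38 kt.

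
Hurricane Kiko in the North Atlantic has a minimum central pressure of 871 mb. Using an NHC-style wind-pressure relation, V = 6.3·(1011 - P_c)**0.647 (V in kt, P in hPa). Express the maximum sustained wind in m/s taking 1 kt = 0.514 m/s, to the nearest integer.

ΔP = 1011 − 871 = 140 mb.
V ≈ 6.3 × 140^0.647 = 6.3 × 24.465 ≈ 154.129 kt.
154.129 × 0.514 ≈ 79.22 m/s → 79 m/s.

79 m/s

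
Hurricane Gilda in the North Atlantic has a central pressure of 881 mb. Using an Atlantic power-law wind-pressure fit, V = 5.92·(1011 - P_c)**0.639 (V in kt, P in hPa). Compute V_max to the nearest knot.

133 kt

ΔP = 1011 − 881 = 130 mb.
130^0.639 ≈ 22.429.
V ≈ 5.92 × 22.429 ≈ 132.8 kt.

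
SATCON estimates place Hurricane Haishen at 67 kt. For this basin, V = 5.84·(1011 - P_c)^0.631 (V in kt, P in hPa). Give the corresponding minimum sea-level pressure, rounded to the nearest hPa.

ΔP = (V / 5.84)^(1/0.631) = (67/5.84)^1.585.
67/5.84 = 11.473; 11.473^1.585 ≈ 47.79 hPa.
P_c = 1011 − 47.79 = 963.21 ≈ 963 hPa.

963 hPa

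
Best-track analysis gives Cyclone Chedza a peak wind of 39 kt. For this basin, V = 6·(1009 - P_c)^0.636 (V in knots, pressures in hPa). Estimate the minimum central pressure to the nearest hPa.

990 hPa

ΔP = (V / 6)^(1/0.636) = (39/6)^1.572.
39/6 = 6.500; 6.500^1.572 ≈ 18.97 hPa.
P_c = 1009 − 18.97 = 990.03 ≈ 990 hPa.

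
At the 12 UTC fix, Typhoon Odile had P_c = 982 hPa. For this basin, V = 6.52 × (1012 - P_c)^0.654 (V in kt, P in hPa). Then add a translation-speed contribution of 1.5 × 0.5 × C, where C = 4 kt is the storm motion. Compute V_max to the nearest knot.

ΔP = 1012 − 982 = 30 hPa.
30^0.654 ≈ 9.248.
V ≈ 6.52 × 9.248 ≈ 60.3 kt.
Translation term: 1.5 × 0.5 × 4 = 3 kt.
Corrected V ≈ 63.3 kt → 63 kt.

63 kt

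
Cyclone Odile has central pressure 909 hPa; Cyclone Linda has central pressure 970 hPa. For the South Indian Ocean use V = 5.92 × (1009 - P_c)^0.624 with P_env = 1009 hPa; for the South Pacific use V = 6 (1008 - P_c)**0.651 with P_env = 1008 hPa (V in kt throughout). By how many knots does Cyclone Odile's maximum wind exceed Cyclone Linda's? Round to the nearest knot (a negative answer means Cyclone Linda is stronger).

Cyclone Odile: ΔP = 100; V ≈ 5.92 × 100^0.624 ≈ 104.79 kt.
Cyclone Linda: ΔP = 38; V ≈ 6 × 38^0.651 ≈ 64.06 kt.
Difference ≈ 104.79 − 64.06 = 40.73 → 41 kt.

41 kt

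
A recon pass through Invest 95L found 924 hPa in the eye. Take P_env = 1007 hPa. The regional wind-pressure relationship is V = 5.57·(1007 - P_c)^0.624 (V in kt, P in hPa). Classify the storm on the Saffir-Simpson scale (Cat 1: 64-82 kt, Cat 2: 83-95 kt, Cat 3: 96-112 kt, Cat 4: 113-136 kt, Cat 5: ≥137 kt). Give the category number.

2

ΔP = 1007 − 924 = 83 hPa.
V ≈ 5.57 × 83^0.624 = 5.57 × 15.76 ≈ 88 kt.
88 kt falls in the Category 2 band.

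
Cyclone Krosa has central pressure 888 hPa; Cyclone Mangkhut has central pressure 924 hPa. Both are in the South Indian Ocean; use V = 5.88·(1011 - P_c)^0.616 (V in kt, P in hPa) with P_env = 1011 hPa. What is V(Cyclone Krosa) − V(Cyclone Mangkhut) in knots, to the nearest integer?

22 kt

Cyclone Krosa: ΔP = 123; V ≈ 5.88 × 123^0.616 ≈ 113.96 kt.
Cyclone Mangkhut: ΔP = 87; V ≈ 5.88 × 87^0.616 ≈ 92.07 kt.
Difference ≈ 113.96 − 92.07 = 21.89 → 22 kt.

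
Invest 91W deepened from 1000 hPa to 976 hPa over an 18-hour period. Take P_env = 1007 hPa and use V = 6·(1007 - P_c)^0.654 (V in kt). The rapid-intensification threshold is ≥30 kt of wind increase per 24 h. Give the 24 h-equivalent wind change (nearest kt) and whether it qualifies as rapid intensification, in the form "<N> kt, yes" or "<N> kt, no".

V₁: ΔP = 7, V ≈ 6 × 7^0.654 ≈ 21.42 kt.
V₂: ΔP = 31, V ≈ 6 × 31^0.654 ≈ 56.69 kt.
ΔV over 18 h = 35.27 kt → 24 h equivalent = 35.27 × 24/18 ≈ 47.03 kt.
47 kt ≥ 30 kt ⇒ rapid intensification.

47 kt, yes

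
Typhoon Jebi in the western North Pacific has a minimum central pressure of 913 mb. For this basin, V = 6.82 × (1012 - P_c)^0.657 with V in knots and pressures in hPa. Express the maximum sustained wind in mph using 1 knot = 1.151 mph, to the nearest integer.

161 mph

ΔP = 1012 − 913 = 99 mb.
V ≈ 6.82 × 99^0.657 = 6.82 × 20.471 ≈ 139.610 kt.
139.610 × 1.151 ≈ 160.69 mph → 161 mph.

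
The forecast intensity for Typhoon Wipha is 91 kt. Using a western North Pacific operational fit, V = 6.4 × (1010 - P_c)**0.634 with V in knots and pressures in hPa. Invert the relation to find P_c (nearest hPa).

ΔP = (V / 6.4)^(1/0.634) = (91/6.4)^1.577.
91/6.4 = 14.219; 14.219^1.577 ≈ 65.83 hPa.
P_c = 1010 − 65.83 = 944.17 ≈ 944 hPa.

944 hPa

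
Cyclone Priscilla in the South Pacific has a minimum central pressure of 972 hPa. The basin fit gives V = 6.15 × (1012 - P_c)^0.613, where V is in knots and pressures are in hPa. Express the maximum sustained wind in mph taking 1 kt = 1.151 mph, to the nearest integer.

68 mph

ΔP = 1012 − 972 = 40 hPa.
V ≈ 6.15 × 40^0.613 = 6.15 × 9.595 ≈ 59.012 kt.
59.012 × 1.151 ≈ 67.92 mph → 68 mph.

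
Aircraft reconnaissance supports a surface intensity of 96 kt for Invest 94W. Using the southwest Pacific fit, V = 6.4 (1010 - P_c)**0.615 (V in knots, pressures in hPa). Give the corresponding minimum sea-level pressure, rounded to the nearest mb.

ΔP = (V / 6.4)^(1/0.615) = (96/6.4)^1.626.
96/6.4 = 15.000; 15.000^1.626 ≈ 81.72 mb.
P_c = 1010 − 81.72 = 928.28 ≈ 928 mb.

928 mb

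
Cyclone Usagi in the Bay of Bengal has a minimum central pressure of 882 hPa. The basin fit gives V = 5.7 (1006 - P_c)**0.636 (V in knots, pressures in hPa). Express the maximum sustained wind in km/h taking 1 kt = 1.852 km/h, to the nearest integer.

ΔP = 1006 − 882 = 124 hPa.
V ≈ 5.7 × 124^0.636 = 5.7 × 21.449 ≈ 122.262 kt.
122.262 × 1.852 ≈ 226.43 km/h → 226 km/h.

226 km/h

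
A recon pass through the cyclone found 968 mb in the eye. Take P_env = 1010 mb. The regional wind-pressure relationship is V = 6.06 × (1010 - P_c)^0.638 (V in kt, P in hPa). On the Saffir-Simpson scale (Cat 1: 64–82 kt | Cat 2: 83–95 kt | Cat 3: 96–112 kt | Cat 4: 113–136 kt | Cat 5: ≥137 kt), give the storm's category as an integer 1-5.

1

ΔP = 1010 − 968 = 42 mb.
V ≈ 6.06 × 42^0.638 = 6.06 × 10.86 ≈ 66 kt.
66 kt falls in the Category 1 band.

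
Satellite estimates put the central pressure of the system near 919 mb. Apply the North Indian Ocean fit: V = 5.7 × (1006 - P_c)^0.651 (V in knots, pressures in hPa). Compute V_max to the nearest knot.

ΔP = 1006 − 919 = 87 mb.
87^0.651 ≈ 18.307.
V ≈ 5.7 × 18.307 ≈ 104.4 kt.

104 kt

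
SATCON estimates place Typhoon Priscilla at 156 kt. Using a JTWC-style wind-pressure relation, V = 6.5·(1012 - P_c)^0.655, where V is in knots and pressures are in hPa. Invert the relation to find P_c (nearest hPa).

884 hPa

ΔP = (V / 6.5)^(1/0.655) = (156/6.5)^1.527.
156/6.5 = 24.000; 24.000^1.527 ≈ 127.99 hPa.
P_c = 1012 − 127.99 = 884.01 ≈ 884 hPa.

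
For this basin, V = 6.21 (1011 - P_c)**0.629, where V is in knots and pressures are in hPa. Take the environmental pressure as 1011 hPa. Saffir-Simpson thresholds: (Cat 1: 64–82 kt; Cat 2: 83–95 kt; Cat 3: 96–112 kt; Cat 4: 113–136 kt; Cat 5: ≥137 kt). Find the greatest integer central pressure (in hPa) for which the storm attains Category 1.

Category 1 begins at V = 64 kt.
Required ΔP = (64/6.21)^(1/0.629) = 10.306^1.590 ≈ 40.80 hPa.
P_c ≤ 1011 − 40.80 = 970.20, so the highest integer P_c is 970 hPa.

970 hPa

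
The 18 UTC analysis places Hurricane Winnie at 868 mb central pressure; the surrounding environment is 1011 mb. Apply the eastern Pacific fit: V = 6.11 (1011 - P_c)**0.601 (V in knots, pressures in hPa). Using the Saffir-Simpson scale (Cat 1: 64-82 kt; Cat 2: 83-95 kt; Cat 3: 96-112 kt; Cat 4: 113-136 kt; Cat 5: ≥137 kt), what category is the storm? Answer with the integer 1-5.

4

ΔP = 1011 − 868 = 143 mb.
V ≈ 6.11 × 143^0.601 = 6.11 × 19.74 ≈ 121 kt.
121 kt falls in the Category 4 band.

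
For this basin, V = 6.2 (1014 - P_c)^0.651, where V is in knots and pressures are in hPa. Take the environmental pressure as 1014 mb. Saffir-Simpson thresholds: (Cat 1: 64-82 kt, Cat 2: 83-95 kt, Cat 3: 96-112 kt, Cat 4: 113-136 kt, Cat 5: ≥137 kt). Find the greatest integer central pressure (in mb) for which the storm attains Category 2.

960 mb

Category 2 begins at V = 83 kt.
Required ΔP = (83/6.2)^(1/0.651) = 13.387^1.536 ≈ 53.79 mb.
P_c ≤ 1014 − 53.79 = 960.21, so the highest integer P_c is 960 mb.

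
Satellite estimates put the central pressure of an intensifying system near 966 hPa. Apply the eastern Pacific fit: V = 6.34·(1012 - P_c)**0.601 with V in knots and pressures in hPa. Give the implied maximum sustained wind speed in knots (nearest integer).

63 kt

ΔP = 1012 − 966 = 46 hPa.
46^0.601 ≈ 9.984.
V ≈ 6.34 × 9.984 ≈ 63.3 kt.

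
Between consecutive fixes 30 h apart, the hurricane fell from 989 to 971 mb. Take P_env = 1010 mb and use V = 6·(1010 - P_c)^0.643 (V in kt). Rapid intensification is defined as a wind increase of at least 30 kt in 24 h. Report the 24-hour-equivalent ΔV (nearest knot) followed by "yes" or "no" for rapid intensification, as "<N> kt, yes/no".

17 kt, no

V₁: ΔP = 21, V ≈ 6 × 21^0.643 ≈ 42.50 kt.
V₂: ΔP = 39, V ≈ 6 × 39^0.643 ≈ 63.27 kt.
ΔV over 30 h = 20.77 kt → 24 h equivalent = 20.77 × 24/30 ≈ 16.62 kt.
17 kt < 30 kt ⇒ not rapid intensification.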